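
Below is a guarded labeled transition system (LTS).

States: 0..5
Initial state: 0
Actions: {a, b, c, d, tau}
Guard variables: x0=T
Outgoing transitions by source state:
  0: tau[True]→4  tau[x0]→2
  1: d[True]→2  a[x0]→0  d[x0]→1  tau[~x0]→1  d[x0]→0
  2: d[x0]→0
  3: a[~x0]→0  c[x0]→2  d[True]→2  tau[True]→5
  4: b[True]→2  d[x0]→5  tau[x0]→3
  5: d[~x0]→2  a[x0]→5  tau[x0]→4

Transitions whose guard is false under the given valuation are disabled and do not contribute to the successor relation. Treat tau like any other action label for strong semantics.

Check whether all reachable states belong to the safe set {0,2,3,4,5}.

Allowed set {0,2,3,4,5}
Reachable = {0,2,3,4,5}
  0: ✓
  2: ✓
  3: ✓
  4: ✓
  5: ✓

Answer: INVARIANT HOLDS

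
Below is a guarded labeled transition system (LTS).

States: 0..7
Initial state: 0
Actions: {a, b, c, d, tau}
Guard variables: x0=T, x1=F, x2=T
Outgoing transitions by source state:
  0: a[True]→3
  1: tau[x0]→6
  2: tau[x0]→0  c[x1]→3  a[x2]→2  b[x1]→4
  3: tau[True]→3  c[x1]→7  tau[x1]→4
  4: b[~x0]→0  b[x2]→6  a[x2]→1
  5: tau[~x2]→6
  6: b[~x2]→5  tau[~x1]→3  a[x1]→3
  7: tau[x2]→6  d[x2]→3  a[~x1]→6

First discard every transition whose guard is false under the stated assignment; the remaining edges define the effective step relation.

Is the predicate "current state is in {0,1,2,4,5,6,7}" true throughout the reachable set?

Allowed set {0,1,2,4,5,6,7}
Reach set: {0,3}
  0: safe
  3: outside
counterexample path to 3: a

Answer: INVARIANT VIOLATED at state 3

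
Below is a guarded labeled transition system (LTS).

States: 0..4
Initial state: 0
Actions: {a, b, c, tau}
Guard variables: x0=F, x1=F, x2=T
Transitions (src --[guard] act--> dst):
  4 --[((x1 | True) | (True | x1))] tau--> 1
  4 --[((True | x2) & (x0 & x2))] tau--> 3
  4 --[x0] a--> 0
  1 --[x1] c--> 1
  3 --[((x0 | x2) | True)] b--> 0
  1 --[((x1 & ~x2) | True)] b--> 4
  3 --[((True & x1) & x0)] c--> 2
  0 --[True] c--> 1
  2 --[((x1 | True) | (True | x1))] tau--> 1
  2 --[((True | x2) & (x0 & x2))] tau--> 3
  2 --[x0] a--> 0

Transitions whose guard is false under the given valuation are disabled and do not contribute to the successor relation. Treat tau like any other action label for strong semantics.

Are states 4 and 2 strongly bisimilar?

Compute ~ classes (split until stable):
  round 0: {{0,1,2,3,4}}
  round 1: {{0},{1,3},{2,4}}
  round 2: {{0},{1},{2,4},{3}}
stable after 3 split(s): 4 block(s)
[4]={2,4}  [2]={2,4}

Answer: BISIMILAR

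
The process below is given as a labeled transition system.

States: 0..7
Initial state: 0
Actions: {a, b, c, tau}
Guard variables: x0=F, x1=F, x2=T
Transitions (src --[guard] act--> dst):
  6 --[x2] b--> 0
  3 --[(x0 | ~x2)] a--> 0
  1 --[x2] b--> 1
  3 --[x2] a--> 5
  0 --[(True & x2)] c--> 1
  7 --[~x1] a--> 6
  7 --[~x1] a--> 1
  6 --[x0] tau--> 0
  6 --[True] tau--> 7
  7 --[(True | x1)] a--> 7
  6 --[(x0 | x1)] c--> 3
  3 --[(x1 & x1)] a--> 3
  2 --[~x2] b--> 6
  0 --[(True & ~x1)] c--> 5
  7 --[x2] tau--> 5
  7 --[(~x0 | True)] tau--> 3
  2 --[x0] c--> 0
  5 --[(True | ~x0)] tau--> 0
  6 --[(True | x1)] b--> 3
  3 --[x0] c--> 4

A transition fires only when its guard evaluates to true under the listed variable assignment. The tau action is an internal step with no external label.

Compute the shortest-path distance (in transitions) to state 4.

Layered search for 4:
  depth 0: {0}
  depth 1: {1,5}
4 never appears.

Answer: UNREACHABLE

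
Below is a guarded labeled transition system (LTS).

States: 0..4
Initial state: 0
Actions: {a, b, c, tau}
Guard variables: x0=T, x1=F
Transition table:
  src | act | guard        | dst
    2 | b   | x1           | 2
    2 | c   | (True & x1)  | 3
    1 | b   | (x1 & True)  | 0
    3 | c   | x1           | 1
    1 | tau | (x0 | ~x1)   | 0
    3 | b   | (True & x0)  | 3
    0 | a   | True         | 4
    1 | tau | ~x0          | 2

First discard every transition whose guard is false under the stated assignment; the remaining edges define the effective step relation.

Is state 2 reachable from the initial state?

Guard filter leaves 3 enabled edge(s).
Layer 0: {0}
Layer 1: {4}  cumulative {0,4}
Reachable = {0,4}

Answer: UNREACHABLE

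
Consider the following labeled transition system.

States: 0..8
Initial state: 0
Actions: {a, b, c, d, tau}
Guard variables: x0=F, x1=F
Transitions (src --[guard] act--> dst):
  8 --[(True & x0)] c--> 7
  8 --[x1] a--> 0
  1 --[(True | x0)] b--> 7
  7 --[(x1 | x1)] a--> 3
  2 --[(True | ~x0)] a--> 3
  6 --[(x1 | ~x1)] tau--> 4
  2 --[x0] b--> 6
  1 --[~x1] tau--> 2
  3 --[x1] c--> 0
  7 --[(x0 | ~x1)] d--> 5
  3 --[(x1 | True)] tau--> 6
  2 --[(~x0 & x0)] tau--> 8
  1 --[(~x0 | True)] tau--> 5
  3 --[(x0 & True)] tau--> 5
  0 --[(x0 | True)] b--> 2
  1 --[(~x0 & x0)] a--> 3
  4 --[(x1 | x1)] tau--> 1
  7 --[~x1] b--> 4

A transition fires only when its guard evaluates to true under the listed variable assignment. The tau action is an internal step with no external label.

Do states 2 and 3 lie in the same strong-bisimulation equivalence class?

Answer: NOT BISIMILAR

Working:
Refine partition for ~:
  round 0: {{0,1,2,3,4,5,6,7,8}}
  round 1: {{0},{1},{2},{3,6},{4,5,8},{7}}
  round 2: {{0},{1},{2},{3},{4,5,8},{6},{7}}
Fixed point at round 3; 7 class(es).
[2]={2}  [3]={3}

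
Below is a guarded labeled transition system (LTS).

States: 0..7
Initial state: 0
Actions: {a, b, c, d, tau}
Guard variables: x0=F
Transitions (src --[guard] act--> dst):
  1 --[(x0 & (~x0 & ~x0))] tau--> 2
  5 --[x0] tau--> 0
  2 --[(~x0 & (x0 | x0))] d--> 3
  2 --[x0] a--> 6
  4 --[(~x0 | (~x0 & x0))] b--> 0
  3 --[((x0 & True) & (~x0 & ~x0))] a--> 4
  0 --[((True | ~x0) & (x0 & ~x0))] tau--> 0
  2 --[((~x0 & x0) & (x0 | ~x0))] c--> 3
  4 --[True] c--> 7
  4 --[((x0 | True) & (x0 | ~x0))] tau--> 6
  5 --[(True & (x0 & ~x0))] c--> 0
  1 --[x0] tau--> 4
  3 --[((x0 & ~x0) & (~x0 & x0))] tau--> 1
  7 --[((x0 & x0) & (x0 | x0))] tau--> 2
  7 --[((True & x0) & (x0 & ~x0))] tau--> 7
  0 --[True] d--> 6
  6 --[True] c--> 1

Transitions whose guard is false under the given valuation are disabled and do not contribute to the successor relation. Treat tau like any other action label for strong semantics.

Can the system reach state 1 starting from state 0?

Answer: REACHABLE

Trace:
Guard filter leaves 5 enabled edge(s).
depth 0: {0}
depth 1: {6}  cumulative {0,6}
depth 2: {1}  cumulative {0,1,6}
Reachable = {0,1,6}
trace reaching 1: d·c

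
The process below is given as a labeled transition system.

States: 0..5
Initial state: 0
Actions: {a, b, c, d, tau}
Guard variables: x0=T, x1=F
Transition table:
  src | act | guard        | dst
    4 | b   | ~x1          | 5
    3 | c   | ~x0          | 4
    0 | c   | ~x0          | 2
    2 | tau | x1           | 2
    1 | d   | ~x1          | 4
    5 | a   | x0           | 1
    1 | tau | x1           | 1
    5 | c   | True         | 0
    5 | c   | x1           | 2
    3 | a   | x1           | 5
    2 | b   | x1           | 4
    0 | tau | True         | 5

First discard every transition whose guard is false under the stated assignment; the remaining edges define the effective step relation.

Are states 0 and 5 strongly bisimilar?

Bisimulation quotient by refinement:
  round 0: {{0,1,2,3,4,5}}
  round 1: {{0},{1},{2,3},{4},{5}}
Fixed point at round 2; 5 class(es).
class of 0: {0}; class of 5: {5}

Answer: NOT BISIMILAR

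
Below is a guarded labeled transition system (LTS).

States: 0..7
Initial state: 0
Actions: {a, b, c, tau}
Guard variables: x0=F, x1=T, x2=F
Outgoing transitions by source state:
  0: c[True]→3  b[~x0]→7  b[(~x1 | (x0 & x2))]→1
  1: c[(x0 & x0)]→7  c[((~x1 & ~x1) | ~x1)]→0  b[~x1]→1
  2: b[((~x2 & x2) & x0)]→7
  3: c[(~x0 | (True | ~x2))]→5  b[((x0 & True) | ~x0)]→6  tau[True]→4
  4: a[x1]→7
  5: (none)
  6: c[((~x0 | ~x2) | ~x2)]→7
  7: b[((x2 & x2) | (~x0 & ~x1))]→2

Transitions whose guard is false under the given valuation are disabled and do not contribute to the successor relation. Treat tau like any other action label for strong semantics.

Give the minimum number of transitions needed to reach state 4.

BFS to 4:
  Layer 0: {0}
  Layer 1: {3,7}
  Layer 2: {4,5,6}
first hit 4 at d=2 via c·tau

Answer: 2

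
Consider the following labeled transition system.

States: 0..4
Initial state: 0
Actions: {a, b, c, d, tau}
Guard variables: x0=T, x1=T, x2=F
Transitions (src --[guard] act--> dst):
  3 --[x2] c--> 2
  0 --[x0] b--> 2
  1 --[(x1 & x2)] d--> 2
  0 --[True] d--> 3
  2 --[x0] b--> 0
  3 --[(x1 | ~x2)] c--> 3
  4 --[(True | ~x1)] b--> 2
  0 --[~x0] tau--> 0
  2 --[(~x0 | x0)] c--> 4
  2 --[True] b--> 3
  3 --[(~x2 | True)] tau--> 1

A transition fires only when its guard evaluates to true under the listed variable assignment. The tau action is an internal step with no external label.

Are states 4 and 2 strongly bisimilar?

Bisimulation quotient by refinement:
  round 0: {{0,1,2,3,4}}
  round 1: {{0},{1},{2},{3},{4}}
5 equivalence class(es) (converged in 2)
class of 4: {4}; class of 2: {2}

Answer: NOT BISIMILAR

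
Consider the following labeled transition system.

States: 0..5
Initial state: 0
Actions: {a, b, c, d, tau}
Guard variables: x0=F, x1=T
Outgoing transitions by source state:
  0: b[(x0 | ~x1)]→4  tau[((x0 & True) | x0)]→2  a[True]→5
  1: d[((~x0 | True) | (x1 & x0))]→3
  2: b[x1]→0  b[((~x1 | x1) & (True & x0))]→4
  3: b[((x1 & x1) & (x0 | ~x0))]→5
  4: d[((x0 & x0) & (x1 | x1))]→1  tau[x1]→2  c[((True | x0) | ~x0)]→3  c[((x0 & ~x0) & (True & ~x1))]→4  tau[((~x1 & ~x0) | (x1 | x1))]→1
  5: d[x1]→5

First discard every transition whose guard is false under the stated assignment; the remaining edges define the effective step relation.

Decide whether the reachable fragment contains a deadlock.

Answer: DEADLOCK-FREE

Analysis:
R = {0,5}
  0: a→5  [1 exit(s)]
  5: d→5  [1 exit(s)]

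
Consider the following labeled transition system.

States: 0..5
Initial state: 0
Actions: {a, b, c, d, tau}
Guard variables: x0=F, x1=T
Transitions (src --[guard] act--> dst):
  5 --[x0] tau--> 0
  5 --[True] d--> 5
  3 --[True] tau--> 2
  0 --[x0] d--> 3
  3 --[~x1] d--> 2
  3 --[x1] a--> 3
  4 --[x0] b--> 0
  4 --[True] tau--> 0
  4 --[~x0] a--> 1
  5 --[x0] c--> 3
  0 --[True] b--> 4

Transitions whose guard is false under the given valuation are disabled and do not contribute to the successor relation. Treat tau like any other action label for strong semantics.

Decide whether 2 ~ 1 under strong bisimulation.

Answer: BISIMILAR

Trace:
Refine partition for ~:
  π0 = {{0,1,2,3,4,5}}
  π1 = {{0},{1,2},{3,4},{5}}
  π2 = {{0},{1,2},{3},{4},{5}}
stable after 3 split(s): 5 block(s)
2∈{1,2}, 1∈{1,2}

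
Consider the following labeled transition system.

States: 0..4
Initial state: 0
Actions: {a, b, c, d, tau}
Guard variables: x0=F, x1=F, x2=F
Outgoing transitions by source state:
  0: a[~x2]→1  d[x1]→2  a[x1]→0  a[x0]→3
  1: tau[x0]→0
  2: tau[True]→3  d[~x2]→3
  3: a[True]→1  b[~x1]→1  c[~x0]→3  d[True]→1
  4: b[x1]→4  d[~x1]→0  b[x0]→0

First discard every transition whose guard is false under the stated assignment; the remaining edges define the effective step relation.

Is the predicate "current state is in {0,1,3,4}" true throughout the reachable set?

Answer: INVARIANT HOLDS

Analysis:
Safe = {0,1,3,4}
Reach set: {0,1}
  0: ✓
  1: ✓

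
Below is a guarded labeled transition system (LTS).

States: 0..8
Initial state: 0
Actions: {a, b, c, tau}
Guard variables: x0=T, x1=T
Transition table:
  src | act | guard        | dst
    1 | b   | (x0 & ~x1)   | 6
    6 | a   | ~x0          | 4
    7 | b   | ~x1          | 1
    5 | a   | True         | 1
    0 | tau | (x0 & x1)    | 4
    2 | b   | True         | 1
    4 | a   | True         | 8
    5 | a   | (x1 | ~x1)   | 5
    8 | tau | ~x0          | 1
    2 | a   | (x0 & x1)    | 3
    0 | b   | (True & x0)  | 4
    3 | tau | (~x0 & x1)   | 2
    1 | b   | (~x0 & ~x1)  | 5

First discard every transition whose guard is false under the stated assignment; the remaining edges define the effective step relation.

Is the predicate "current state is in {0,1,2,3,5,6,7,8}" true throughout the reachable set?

Answer: INVARIANT VIOLATED at state 4

Working:
Inv-set: {0,1,2,3,5,6,7,8}
Reach set: {0,4,8}
  0: safe
  4: ✗ unsafe
  8: safe
counterexample path to 4: tau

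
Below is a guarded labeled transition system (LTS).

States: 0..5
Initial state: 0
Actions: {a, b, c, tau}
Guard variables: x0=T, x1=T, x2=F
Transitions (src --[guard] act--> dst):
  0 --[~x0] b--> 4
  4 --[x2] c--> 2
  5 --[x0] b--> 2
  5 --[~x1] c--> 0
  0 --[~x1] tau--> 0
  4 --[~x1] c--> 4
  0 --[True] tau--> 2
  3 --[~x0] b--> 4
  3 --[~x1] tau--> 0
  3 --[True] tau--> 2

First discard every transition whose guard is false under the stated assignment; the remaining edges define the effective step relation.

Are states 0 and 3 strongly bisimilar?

Refine partition for ~:
  π0 = {{0,1,2,3,4,5}}
  π1 = {{0,3},{1,2,4},{5}}
Fixed point at round 2; 3 class(es).
class of 0: {0,3}; class of 3: {0,3}

Answer: BISIMILAR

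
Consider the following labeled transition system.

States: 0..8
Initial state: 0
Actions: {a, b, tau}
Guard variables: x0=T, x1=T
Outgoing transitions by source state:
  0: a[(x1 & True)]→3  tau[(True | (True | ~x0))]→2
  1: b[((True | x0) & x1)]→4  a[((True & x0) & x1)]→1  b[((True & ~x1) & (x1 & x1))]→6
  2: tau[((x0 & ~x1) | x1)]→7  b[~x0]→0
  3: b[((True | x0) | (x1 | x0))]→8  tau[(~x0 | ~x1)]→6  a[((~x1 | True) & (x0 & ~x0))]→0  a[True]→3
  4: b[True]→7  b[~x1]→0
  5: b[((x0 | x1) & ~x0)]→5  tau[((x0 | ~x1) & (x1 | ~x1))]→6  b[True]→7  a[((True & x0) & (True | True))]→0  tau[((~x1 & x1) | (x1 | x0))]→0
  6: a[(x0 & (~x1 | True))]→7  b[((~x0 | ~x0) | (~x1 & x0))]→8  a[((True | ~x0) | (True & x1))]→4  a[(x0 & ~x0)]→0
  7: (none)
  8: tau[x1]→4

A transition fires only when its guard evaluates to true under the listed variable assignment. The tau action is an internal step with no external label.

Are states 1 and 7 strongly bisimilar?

Answer: NOT BISIMILAR

Analysis:
Bisimulation quotient by refinement:
  P[0] = {{0,1,2,3,4,5,6,7,8}}
  P[1] = {{0},{1,3},{2,8},{4},{5},{6},{7}}
  P[2] = {{0},{1},{2},{3},{4},{5},{6},{7},{8}}
9 equivalence class(es) (converged in 3)
[1]={1}  [7]={7}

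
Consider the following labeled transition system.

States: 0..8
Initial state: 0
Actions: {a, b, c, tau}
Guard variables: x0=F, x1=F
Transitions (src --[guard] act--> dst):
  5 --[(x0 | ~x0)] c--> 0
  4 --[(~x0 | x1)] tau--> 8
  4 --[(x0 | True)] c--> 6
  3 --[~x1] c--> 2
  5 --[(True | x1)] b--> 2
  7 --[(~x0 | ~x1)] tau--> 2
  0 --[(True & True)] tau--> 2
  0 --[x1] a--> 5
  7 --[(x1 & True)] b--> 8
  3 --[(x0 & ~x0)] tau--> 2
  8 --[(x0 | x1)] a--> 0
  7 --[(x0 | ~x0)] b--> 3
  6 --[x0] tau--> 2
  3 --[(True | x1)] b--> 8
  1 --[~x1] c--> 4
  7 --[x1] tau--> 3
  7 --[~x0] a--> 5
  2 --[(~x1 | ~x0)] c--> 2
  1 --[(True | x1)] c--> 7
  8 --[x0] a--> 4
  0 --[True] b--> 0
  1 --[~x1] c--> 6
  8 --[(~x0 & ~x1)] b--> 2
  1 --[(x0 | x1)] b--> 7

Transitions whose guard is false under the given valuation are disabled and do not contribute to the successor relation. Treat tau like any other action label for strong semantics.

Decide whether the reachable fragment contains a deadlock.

Answer: DEADLOCK-FREE

Analysis:
R = {0,2}
  0: b→0  tau→2  [deg 2]
  2: c→2  [deg 1]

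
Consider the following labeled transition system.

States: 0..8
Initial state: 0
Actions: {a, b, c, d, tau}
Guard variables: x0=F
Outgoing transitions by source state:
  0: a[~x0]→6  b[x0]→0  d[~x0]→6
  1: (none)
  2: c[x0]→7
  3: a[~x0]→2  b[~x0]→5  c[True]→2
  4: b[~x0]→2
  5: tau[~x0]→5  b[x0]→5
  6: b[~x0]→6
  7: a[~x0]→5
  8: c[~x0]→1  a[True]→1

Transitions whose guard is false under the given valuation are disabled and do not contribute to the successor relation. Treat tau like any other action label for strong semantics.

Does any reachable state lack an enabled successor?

Reachable = {0,6}
  0: a→6  d→6  [deg 2]
  6: b→6  [deg 1]

Answer: DEADLOCK-FREE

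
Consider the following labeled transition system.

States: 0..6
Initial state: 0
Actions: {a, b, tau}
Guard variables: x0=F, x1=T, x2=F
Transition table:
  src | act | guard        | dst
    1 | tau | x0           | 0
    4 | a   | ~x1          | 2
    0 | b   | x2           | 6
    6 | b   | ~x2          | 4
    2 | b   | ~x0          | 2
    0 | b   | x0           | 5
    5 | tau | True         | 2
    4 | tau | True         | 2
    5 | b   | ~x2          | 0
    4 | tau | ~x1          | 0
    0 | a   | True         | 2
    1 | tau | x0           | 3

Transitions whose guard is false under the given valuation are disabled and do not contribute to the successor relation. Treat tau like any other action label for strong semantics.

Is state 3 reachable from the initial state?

Guard filter leaves 6 enabled edge(s).
depth 0: {0}
depth 1: {2}  now seen {0,2}
Reach set: {0,2}

Answer: UNREACHABLE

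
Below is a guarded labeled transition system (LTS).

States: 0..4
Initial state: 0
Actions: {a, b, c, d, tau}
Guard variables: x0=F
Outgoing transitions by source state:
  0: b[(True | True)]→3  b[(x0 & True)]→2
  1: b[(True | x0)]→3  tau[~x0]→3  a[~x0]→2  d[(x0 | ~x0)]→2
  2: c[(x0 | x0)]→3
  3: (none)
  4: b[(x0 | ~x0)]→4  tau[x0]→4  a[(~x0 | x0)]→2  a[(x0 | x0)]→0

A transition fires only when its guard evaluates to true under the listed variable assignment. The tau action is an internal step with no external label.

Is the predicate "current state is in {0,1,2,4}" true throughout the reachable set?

Allowed set {0,1,2,4}
Reach set: {0,3}
  0: ok
  3: outside
reach 3 via b — violates

Answer: INVARIANT VIOLATED at state 3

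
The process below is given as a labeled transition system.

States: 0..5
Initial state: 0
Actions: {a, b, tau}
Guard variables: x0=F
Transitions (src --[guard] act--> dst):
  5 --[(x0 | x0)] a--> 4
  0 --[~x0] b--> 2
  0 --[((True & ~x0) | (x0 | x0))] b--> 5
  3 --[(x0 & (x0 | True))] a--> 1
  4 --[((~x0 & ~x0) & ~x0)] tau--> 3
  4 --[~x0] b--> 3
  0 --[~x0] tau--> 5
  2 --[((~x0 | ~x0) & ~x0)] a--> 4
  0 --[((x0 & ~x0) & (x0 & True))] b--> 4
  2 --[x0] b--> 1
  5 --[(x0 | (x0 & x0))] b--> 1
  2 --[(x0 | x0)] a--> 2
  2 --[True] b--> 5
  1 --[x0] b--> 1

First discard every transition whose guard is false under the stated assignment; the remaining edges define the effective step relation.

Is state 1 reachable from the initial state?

7 transition(s) survive guard evaluation.
L0 = {0}
L1 = {2,5}  now seen {0,2,5}
L2 = {4}  now seen {0,2,4,5}
L3 = {3}  now seen {0,2,3,4,5}
Reach set: {0,2,3,4,5}

Answer: UNREACHABLE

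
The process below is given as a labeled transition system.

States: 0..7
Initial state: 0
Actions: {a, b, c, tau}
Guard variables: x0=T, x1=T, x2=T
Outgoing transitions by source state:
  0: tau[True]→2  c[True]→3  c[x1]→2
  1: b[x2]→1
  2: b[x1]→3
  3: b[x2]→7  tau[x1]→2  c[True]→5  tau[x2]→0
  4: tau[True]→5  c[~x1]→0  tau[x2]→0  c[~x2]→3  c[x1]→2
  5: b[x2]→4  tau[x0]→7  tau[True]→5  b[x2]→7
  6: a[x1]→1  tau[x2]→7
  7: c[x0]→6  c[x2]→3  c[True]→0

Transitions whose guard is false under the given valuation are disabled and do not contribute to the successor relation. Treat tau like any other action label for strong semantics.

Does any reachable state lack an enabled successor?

Answer: DEADLOCK-FREE

Analysis:
Reach set: {0,1,2,3,4,5,6,7}
  0: c→2  c→3  tau→2  [deg 3]
  1: b→1  [deg 1]
  2: b→3  [deg 1]
  3: b→7  c→5  tau→0  tau→2  [deg 4]
  4: c→2  tau→0  tau→5  [deg 3]
  5: b→4  b→7  tau→5  tau→7  [deg 4]
  6: a→1  tau→7  [deg 2]
  7: c→0  c→3  c→6  [deg 3]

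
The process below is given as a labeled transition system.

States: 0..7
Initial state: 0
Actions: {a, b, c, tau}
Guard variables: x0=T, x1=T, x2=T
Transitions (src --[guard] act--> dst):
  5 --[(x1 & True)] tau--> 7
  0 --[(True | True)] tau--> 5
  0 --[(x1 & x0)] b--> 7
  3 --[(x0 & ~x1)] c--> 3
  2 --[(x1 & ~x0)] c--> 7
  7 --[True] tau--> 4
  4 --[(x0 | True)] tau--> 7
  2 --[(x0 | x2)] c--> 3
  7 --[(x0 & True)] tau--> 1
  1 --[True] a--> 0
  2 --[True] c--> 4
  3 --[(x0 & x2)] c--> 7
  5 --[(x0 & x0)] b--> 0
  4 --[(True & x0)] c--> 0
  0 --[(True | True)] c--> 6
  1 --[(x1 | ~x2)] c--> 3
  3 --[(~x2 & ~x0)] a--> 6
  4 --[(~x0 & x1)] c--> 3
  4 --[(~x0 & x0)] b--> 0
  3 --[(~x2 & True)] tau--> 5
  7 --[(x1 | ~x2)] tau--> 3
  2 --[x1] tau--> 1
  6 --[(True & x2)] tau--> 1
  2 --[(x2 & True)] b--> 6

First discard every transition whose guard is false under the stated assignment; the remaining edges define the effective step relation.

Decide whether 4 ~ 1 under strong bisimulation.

Refine partition for ~:
  round 0: {{0,1,2,3,4,5,6,7}}
  round 1: {{0,2},{1},{3},{4},{5},{6,7}}
  round 2: {{0},{1},{2},{3},{4},{5},{6},{7}}
Fixed point at round 3; 8 class(es).
class of 4: {4}; class of 1: {1}

Answer: NOT BISIMILAR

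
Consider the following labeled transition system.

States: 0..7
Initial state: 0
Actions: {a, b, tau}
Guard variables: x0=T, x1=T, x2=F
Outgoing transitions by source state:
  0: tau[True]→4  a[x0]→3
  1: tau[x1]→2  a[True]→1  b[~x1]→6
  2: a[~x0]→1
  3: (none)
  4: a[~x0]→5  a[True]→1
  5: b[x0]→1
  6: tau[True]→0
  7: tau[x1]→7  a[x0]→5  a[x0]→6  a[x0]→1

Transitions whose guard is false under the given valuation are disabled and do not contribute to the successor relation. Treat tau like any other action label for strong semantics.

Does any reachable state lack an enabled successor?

Reach set: {0,1,2,3,4}
  0: a→3  tau→4  [2 exit(s)]
  1: a→1  tau→2  [2 exit(s)]
  2: ∅  [no exit]
  3: ∅  [no exit]
  4: a→1  [1 exit(s)]
trace reaching 2: tau·a·tau

Answer: DEADLOCK at state 2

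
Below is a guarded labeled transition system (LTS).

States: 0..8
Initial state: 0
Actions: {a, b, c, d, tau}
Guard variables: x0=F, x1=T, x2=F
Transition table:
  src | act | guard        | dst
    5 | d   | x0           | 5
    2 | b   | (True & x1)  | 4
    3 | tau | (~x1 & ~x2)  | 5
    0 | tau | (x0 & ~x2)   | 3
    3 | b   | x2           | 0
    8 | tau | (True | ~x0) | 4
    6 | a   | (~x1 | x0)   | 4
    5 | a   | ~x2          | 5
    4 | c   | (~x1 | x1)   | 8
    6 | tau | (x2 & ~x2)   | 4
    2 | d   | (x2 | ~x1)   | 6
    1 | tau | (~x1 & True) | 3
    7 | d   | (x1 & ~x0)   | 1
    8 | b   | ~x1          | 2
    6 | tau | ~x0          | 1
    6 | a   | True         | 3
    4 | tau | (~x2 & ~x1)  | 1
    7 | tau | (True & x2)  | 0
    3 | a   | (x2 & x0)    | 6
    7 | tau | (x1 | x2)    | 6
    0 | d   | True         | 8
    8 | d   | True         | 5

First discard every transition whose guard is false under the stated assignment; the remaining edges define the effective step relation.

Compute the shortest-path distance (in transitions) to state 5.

Answer: 2

Working:
BFS to 5:
  L0 = {0}
  L1 = {8}
  L2 = {4,5}
depth(5)=2, e.g. d·d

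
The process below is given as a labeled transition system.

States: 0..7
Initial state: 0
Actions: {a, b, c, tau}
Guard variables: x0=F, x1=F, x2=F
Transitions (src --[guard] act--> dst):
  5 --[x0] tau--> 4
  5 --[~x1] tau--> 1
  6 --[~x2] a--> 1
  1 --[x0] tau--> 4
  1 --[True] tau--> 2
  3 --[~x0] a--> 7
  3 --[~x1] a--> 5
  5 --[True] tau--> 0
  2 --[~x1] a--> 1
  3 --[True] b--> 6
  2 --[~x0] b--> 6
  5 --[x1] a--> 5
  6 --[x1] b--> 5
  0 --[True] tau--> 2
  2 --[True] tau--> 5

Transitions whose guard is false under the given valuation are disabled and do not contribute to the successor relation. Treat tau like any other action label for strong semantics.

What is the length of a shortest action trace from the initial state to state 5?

Answer: 2

Working:
Breadth-first toward 5:
  Layer 0: {0}
  Layer 1: {2}
  Layer 2: {1,5,6}
5 enters at depth 2; path tau·tau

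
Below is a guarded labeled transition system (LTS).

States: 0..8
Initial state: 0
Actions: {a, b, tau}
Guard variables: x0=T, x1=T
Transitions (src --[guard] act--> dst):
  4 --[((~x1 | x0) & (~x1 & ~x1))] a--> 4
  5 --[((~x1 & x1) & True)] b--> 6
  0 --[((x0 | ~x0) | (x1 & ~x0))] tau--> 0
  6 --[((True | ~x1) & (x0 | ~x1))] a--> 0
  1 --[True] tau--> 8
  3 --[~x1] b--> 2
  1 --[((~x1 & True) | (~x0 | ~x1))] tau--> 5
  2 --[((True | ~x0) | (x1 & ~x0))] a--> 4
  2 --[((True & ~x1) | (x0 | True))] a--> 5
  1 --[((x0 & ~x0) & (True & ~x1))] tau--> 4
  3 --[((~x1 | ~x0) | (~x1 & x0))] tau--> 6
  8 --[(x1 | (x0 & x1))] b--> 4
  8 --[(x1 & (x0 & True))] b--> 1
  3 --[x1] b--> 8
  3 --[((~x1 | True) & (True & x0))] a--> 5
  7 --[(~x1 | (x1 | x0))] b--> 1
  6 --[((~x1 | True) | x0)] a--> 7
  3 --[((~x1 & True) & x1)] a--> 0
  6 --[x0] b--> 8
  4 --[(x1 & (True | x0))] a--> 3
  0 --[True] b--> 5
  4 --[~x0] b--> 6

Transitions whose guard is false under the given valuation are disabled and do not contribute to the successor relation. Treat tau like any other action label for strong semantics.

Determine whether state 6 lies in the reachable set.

Guard filter leaves 14 enabled edge(s).
depth 0: {0}
depth 1: {5}  total {0,5}
Reach set: {0,5}

Answer: UNREACHABLE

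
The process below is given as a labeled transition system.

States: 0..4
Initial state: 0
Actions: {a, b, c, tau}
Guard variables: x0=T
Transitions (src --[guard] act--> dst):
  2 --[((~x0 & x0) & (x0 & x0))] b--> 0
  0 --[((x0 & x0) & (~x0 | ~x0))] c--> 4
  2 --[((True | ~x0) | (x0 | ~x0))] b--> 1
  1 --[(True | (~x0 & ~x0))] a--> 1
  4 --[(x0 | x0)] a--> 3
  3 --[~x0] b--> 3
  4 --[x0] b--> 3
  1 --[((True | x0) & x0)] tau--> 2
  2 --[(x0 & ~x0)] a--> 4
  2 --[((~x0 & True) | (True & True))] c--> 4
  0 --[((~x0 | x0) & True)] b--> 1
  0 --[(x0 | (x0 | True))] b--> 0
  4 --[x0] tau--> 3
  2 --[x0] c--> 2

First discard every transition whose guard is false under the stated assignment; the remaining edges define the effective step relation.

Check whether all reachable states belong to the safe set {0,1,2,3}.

Safe = {0,1,2,3}
Reach set: {0,1,2,3,4}
  0: safe
  1: safe
  2: safe
  3: safe
  4: ✗ unsafe
reach 4 via b·tau·c — violates

Answer: INVARIANT VIOLATED at state 4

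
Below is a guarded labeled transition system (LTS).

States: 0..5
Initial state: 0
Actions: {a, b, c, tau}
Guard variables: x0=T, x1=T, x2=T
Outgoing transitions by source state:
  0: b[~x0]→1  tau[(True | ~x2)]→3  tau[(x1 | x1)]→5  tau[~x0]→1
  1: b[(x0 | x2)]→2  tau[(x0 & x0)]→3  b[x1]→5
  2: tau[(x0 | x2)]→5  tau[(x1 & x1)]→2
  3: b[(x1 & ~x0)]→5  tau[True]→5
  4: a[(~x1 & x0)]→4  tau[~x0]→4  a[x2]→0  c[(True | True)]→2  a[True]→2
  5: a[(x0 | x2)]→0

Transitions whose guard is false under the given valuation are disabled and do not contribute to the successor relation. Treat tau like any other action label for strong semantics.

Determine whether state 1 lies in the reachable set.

Answer: UNREACHABLE

Analysis:
Guard filter leaves 12 enabled edge(s).
L0 = {0}
L1 = {3,5}  cumulative {0,3,5}
R = {0,3,5}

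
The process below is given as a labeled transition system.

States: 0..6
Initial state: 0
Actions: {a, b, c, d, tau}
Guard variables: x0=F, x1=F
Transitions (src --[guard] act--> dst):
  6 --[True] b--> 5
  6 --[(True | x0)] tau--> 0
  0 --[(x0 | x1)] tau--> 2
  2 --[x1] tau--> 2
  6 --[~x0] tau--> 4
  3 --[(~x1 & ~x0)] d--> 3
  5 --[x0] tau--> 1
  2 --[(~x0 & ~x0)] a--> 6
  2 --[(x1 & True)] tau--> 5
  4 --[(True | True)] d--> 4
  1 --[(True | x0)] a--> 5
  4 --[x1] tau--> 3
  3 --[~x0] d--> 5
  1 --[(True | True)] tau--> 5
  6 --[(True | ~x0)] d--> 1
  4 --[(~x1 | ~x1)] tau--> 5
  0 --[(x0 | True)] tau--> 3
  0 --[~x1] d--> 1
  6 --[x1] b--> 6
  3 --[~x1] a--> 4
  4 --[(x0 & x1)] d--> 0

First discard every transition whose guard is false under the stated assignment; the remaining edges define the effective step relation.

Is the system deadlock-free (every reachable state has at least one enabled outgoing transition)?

Answer: DEADLOCK at state 5

Working:
Reachable = {0,1,3,4,5}
  0: d→1  tau→3  [2 exit(s)]
  1: a→5  tau→5  [2 exit(s)]
  3: a→4  d→3  d→5  [3 exit(s)]
  4: d→4  tau→5  [2 exit(s)]
  5: ∅  [no exit]
witness 5: tau·d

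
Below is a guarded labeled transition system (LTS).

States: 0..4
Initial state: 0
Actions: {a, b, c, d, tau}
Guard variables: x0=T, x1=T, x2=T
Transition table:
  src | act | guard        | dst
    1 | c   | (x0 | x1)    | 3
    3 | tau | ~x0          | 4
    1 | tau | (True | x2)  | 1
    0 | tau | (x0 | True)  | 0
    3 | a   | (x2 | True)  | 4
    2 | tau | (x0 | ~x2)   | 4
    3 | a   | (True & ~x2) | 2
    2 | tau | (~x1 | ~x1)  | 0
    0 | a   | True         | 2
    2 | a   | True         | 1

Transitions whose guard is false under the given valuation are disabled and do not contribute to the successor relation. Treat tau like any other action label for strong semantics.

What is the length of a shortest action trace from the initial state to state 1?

Answer: 2

Trace:
Breadth-first toward 1:
  Layer 0: {0}
  Layer 1: {2}
  Layer 2: {1,4}
first hit 1 at d=2 via a·a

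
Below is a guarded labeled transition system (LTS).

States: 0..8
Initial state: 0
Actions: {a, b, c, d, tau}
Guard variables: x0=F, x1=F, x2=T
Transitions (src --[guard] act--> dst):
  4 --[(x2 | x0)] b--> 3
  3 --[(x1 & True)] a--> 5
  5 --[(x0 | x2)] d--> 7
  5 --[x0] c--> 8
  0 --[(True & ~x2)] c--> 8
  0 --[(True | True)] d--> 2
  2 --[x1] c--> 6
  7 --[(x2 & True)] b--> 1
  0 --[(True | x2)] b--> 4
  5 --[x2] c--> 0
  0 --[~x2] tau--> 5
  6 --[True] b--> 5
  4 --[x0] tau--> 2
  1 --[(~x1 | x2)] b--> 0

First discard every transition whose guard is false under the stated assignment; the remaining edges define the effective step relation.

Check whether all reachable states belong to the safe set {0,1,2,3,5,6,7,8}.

Answer: INVARIANT VIOLATED at state 4

Trace:
Allowed set {0,1,2,3,5,6,7,8}
Reachable = {0,2,3,4}
  0: ok
  2: ok
  3: ok
  4: outside
witness against invariant: b → 4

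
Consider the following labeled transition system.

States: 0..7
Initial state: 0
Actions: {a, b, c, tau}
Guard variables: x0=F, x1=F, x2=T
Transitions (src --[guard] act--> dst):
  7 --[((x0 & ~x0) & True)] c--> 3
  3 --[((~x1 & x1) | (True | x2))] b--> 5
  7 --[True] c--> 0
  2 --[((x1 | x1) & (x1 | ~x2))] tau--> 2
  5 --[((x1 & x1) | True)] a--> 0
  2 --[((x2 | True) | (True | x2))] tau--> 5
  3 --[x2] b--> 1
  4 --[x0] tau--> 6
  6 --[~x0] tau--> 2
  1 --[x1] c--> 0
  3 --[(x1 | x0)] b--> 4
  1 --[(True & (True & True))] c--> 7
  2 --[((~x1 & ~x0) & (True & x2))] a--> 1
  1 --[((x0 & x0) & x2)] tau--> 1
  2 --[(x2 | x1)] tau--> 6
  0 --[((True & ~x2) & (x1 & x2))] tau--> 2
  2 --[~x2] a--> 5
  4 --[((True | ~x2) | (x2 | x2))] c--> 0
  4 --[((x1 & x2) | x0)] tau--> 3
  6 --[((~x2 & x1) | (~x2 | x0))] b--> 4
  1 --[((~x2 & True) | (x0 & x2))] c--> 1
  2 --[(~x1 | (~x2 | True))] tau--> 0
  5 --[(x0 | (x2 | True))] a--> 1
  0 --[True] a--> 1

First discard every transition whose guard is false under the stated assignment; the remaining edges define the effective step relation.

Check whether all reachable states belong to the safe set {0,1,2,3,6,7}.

Allowed set {0,1,2,3,6,7}
Reach set: {0,1,7}
  0: ok
  1: ok
  7: ok

Answer: INVARIANT HOLDS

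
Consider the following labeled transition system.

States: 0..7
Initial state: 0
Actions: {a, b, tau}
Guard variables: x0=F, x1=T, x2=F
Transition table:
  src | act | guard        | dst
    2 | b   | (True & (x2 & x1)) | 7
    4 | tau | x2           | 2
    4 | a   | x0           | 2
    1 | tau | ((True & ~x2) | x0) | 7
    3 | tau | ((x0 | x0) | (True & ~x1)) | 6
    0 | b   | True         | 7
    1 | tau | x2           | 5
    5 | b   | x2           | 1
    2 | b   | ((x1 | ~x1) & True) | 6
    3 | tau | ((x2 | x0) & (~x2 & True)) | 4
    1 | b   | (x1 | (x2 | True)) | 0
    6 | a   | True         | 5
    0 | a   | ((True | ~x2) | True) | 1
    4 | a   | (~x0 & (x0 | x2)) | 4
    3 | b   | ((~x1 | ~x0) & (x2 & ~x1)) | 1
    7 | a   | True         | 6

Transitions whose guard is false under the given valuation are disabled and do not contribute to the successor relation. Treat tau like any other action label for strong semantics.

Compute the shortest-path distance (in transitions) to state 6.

Breadth-first toward 6:
  Layer 0: {0}
  Layer 1: {1,7}
  Layer 2: {6}
6 enters at depth 2; path b·a

Answer: 2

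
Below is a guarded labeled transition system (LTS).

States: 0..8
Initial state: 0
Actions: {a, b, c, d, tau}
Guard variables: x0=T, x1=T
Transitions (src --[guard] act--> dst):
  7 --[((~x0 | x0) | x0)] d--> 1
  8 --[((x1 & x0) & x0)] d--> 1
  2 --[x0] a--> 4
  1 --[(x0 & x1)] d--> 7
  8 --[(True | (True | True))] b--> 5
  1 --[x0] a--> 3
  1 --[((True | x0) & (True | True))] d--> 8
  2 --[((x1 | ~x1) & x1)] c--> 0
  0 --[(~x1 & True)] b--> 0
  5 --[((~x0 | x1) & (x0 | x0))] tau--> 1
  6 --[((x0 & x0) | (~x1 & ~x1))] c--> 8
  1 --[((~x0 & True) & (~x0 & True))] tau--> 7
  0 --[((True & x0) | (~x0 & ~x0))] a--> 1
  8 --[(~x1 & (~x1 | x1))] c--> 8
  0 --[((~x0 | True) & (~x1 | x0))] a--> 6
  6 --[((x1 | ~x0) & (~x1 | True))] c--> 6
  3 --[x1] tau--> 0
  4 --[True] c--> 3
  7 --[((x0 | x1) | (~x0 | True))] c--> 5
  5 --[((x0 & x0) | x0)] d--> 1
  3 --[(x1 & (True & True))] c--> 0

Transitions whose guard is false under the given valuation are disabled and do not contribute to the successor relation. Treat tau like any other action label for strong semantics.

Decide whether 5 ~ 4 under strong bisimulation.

Refine partition for ~:
  π0 = {{0,1,2,3,4,5,6,7,8}}
  π1 = {{0},{1},{2},{3},{4,6},{5},{7},{8}}
  π2 = {{0},{1},{2},{3},{4},{5},{6},{7},{8}}
9 equivalence class(es) (converged in 3)
5∈{5}, 4∈{4}

Answer: NOT BISIMILAR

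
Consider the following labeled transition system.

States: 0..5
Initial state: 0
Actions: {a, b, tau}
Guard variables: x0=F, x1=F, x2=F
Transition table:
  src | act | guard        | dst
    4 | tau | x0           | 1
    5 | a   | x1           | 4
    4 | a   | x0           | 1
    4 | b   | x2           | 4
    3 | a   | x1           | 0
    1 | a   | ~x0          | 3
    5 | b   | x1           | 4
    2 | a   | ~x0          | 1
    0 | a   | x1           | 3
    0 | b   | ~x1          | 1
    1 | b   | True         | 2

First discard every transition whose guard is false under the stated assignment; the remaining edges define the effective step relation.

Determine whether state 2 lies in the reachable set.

4 transition(s) survive guard evaluation.
depth 0: {0}
depth 1: {1}  total {0,1}
depth 2: {2,3}  total {0,1,2,3}
Reachable = {0,1,2,3}
witness 2: b·b

Answer: REACHABLE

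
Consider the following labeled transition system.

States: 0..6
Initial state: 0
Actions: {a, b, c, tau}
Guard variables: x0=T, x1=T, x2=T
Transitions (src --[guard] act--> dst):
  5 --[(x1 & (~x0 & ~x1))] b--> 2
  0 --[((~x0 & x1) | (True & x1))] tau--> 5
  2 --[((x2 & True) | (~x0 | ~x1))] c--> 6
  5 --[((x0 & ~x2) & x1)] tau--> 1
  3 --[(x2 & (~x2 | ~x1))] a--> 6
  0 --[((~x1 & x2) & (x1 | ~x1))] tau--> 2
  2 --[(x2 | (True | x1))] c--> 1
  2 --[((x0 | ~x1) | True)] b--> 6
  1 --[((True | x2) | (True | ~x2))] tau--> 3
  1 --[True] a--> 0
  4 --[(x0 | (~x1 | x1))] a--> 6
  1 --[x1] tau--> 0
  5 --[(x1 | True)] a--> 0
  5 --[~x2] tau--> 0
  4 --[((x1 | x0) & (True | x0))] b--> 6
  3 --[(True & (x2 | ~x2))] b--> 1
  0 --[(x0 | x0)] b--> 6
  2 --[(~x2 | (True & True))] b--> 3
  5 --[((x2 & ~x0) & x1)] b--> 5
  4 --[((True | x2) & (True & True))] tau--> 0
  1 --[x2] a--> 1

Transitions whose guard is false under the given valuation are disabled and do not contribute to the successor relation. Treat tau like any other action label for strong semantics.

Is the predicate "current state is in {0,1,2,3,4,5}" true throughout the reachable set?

Inv-set: {0,1,2,3,4,5}
Reach set: {0,5,6}
  0: ok
  5: ok
  6: VIOLATES
counterexample path to 6: b

Answer: INVARIANT VIOLATED at state 6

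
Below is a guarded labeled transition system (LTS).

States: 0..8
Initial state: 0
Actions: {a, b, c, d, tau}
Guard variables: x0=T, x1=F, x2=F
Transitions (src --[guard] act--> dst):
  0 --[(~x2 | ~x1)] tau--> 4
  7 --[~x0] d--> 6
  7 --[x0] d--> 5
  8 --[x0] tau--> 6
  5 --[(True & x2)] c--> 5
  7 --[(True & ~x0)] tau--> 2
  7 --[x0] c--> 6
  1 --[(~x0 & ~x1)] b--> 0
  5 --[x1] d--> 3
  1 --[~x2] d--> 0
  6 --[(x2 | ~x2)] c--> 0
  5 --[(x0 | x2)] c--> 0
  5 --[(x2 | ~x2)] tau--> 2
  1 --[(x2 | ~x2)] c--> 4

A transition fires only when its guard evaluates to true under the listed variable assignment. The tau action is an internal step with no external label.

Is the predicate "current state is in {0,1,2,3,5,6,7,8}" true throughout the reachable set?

Safe = {0,1,2,3,5,6,7,8}
R = {0,4}
  0: ✓
  4: outside
counterexample path to 4: tau

Answer: INVARIANT VIOLATED at state 4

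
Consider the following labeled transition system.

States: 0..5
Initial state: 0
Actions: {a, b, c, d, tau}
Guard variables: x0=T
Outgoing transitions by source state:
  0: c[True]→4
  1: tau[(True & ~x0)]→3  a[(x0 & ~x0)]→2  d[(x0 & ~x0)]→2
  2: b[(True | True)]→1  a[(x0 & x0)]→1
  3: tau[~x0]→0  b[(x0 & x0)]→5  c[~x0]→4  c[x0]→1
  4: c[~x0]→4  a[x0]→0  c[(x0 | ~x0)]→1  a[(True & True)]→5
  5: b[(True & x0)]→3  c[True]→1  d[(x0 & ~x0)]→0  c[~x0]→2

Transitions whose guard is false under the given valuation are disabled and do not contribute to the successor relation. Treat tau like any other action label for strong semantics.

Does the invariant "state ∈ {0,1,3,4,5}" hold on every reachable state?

Answer: INVARIANT HOLDS

Trace:
Inv-set: {0,1,3,4,5}
Reach set: {0,1,3,4,5}
  0: ok
  1: ok
  3: ok
  4: ok
  5: ok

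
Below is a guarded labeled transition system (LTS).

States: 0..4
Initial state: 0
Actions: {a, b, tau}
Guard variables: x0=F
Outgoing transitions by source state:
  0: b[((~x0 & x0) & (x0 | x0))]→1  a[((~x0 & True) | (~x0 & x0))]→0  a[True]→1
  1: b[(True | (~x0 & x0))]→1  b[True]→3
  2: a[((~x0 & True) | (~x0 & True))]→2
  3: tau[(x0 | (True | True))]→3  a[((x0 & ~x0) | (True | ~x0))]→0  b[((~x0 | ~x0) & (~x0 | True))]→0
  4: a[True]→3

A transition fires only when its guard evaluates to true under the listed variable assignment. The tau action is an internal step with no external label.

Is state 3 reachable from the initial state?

After dropping false guards: 9 live edges.
L0 = {0}
L1 = {1}  total {0,1}
L2 = {3}  total {0,1,3}
Reach set: {0,1,3}
Path to 3: a·b

Answer: REACHABLE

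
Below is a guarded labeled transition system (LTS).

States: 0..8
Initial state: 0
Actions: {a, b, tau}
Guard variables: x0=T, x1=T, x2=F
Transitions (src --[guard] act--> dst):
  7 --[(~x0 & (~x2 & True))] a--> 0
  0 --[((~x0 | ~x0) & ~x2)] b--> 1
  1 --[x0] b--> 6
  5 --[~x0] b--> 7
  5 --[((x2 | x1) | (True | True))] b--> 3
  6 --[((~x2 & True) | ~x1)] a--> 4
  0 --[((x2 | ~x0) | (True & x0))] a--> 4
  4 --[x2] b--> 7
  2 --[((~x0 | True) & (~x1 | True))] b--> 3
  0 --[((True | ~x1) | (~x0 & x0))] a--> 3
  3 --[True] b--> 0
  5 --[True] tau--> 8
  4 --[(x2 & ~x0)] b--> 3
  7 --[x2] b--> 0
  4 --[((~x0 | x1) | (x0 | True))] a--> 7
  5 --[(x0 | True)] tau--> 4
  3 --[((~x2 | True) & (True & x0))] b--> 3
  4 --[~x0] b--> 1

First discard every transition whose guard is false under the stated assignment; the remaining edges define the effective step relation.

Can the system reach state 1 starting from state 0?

Answer: UNREACHABLE

Working:
Guard filter leaves 11 enabled edge(s).
depth 0: {0}
depth 1: {3,4}  total {0,3,4}
depth 2: {7}  total {0,3,4,7}
R = {0,3,4,7}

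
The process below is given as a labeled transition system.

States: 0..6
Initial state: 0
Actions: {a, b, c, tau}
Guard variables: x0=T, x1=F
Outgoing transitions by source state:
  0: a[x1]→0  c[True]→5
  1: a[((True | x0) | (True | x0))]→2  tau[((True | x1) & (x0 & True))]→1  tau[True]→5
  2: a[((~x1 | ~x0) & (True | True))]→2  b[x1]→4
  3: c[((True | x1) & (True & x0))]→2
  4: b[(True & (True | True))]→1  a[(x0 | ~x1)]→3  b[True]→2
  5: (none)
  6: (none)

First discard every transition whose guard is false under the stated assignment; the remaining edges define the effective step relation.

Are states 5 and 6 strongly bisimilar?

Compute ~ classes (split until stable):
  round 0: {{0,1,2,3,4,5,6}}
  round 1: {{0,3},{1},{2},{4},{5,6}}
  round 2: {{0},{1},{2},{3},{4},{5,6}}
stable after 3 split(s): 6 block(s)
class of 5: {5,6}; class of 6: {5,6}

Answer: BISIMILAR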